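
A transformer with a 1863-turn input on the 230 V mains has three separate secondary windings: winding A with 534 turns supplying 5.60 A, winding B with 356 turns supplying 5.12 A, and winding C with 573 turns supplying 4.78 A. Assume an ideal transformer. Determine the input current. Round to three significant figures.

I_in ≈ 4.05 A

V_A = 230 × 534/1863 = 65.926 V; V_B = 230 × 356/1863 = 43.951 V; V_C = 230 × 573/1863 = 70.741 V.
P_out = V_A I_A + V_B I_B + V_C I_C = 65.926×5.60 + 43.951×5.12 + 70.741×4.78 = 369.19 + 225.03 + 338.14 = 932.35 W.
Ideal ⇒ P_in = P_out, so I_in = P_out/V_in = 932.35/230 = 4.05 A.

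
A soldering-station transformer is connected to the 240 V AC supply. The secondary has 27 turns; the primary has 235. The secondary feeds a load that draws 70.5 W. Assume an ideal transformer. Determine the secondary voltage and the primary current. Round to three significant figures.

V_s = V_p × N_s/N_p = 240 × 27/235 = 27.574 V.
I_s = P/V_s = 70.5/27.574 = 2.5567 A.
I_p = I_s × N_s/N_p = 2.5567 × 27/235 = 0.294 A.

V_s ≈ 27.6 V, I_p ≈ 0.294 A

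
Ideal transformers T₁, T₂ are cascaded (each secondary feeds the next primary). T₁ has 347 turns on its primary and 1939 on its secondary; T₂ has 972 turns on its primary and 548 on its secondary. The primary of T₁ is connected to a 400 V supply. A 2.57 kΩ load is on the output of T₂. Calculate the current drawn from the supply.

I_supply ≈ 1.54 A

Secondary of T₁: V = 400.00 × 1939/347 = 2235.2 V.
Secondary of T₂: V = 2235.2 × 548/972 = 1260.2 V.
I_load = 1260.2/2570 = 0.49033 A, so P_out = 1260.2 × 0.49033 = 617.89 W.
All ideal ⇒ P_in = P_out, so I_supply = 617.89/400 = 1.54 A.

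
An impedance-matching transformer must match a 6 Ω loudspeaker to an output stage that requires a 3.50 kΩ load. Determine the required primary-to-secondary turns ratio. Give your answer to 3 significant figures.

Z_p/Z_s = (N_p/N_s)², so N_p/N_s = √(3500/6) = √583 = 24.2.

N_p/N_s ≈ 24.2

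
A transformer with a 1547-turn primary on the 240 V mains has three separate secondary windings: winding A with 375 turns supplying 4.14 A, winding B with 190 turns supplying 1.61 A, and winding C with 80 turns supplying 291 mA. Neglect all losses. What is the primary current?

I_p ≈ 1.22 A

V_A = 240 × 375/1547 = 58.177 V; V_B = 240 × 190/1547 = 29.476 V; V_C = 240 × 80/1547 = 12.411 V.
P_out = V_A I_A + V_B I_B + V_C I_C = 58.177×4.14 + 29.476×1.61 + 12.411×0.291 = 240.85 + 47.457 + 3.6116 = 291.92 W.
Ideal ⇒ P_in = P_out, so I_p = P_out/V_p = 291.92/240 = 1.22 A.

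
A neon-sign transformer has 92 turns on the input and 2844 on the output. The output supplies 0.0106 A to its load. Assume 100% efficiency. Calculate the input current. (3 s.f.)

For an ideal transformer I_in/I_out = N_out/N_in, so I_in = 0.0106 × 2844/92 = 0.328 A.

I_in ≈ 0.328 A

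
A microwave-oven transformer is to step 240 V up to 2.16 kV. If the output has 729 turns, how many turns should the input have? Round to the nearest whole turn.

N_in = 81 turns

N_in/N_out = V_in/V_out, so N_in = 729 × 240/2160 = 81.0 ≈ 81 turns.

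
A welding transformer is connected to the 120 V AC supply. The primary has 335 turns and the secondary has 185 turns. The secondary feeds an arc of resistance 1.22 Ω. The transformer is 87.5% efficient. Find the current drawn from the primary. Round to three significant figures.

I_p ≈ 34.3 A

V_s = 120 × 185/335 = 66.269 V.
I_s = V_s/R = 66.269/1.22 = 54.319 A.
P_out = V_s I_s = 66.269 × 54.319 = 3599.6 W.
P_in = P_out/η = 3599.6/0.875 = 4113.8 W.
I_p = P_in/V_p = 4113.8/120 = 34.3 A.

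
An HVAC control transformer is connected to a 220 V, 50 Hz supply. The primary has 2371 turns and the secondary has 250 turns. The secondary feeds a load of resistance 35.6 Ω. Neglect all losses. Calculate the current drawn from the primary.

I_p ≈ 0.0687 A

V_s = V_p × N_s/N_p = 220 × 250/2371 = 23.197 V.
I_s = V_s/R = 23.197/35.6 = 0.65160 A.
For an ideal transformer I_p N_p = I_s N_s, so I_p = 0.65160 × 250/2371 = 0.0687 A.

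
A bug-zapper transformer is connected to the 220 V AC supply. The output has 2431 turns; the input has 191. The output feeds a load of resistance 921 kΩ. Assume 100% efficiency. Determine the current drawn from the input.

V_out = V_in × N_out/N_in = 220 × 2431/191 = 2800.1 V.
I_out = V_out/R = 2800.1/921000 = 0.0030403 A.
For an ideal transformer I_in N_in = I_out N_out, so I_in = 0.0030403 × 2431/191 = 0.0387 A.

I_in ≈ 0.0387 A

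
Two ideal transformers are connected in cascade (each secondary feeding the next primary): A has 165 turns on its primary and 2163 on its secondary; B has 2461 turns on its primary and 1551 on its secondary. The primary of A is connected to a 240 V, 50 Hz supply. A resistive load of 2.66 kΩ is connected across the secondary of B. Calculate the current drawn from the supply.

I_supply ≈ 6.16 A

Secondary of A: V = 240.00 × 2163/165 = 3146.2 V.
Secondary of B: V = 3146.2 × 1551/2461 = 1982.8 V.
I_load = 1982.8/2660 = 0.74542 A, so P_out = 1982.8 × 0.74542 = 1478.0 W.
All ideal ⇒ P_in = P_out, so I_supply = 1478.0/240 = 6.16 A.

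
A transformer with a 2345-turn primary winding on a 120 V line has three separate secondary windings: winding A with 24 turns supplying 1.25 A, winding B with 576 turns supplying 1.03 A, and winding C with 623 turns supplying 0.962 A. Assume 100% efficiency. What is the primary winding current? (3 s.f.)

V_A = 120 × 24/2345 = 1.2281 V; V_B = 120 × 576/2345 = 29.475 V; V_C = 120 × 623/2345 = 31.881 V.
P_out = V_A I_A + V_B I_B + V_C I_C = 1.2281×1.25 + 29.475×1.03 + 31.881×0.962 = 1.5352 + 30.360 + 30.669 = 62.564 W.
Ideal ⇒ P_in = P_out, so I_p = P_out/V_p = 62.564/120 = 0.521 A.

I_p ≈ 0.521 A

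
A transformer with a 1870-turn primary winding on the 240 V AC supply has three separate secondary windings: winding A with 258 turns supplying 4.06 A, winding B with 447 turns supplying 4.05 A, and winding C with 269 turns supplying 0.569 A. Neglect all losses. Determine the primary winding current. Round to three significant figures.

V_A = 240 × 258/1870 = 33.112 V; V_B = 240 × 447/1870 = 57.369 V; V_C = 240 × 269/1870 = 34.524 V.
P_out = V_A I_A + V_B I_B + V_C I_C = 33.112×4.06 + 57.369×4.05 + 34.524×0.569 = 134.44 + 232.34 + 19.644 = 386.42 W.
Ideal ⇒ P_in = P_out, so I_p = P_out/V_p = 386.42/240 = 1.61 A.

I_p ≈ 1.61 A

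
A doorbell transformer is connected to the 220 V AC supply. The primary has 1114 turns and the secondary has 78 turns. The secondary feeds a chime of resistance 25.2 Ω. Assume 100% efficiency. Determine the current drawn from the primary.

I_p ≈ 0.0428 A

V_s = V_p × N_s/N_p = 220 × 78/1114 = 15.404 V.
I_s = V_s/R = 15.404/25.2 = 0.61127 A.
For an ideal transformer I_p N_p = I_s N_s, so I_p = 0.61127 × 78/1114 = 0.0428 A.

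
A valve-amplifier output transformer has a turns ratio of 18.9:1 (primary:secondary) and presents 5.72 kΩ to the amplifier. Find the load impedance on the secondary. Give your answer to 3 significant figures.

Z_s = Z_p/(N_p/N_s)² = 5720/18.9² = 16.0 Ω.

Z_s ≈ 16.0 Ω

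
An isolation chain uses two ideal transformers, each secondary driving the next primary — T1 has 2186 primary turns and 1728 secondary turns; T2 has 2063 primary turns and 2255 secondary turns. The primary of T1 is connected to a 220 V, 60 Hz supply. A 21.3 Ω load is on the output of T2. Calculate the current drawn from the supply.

I_supply ≈ 7.71 A

After T1: V = 220.00 × 1728/2186 = 173.91 V.
After T2: V = 173.91 × 2255/2063 = 190.09 V.
I_load = 190.09/21.3 = 8.9245 A, so P_out = 190.09 × 8.9245 = 1696.5 W.
All ideal ⇒ P_in = P_out, so I_supply = 1696.5/220 = 7.71 A.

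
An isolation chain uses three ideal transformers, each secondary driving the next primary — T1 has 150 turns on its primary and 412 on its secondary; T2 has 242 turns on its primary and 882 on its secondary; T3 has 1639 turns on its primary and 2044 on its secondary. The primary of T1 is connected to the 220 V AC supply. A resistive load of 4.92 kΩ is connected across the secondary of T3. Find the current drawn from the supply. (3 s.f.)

I_supply ≈ 6.97 A

Secondary of T1: V = 220.00 × 412/150 = 604.27 V.
Secondary of T2: V = 604.27 × 882/242 = 2202.3 V.
Secondary of T3: V = 2202.3 × 2044/1639 = 2746.5 V.
I_load = 2746.5/4920 = 0.55824 A, so P_out = 2746.5 × 0.55824 = 1533.2 W.
All ideal ⇒ P_in = P_out, so I_supply = 1533.2/220 = 6.97 A.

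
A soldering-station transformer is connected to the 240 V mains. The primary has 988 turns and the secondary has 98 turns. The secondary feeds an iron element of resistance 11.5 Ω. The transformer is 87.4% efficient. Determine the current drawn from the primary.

I_p ≈ 0.235 A

V_s = 240 × 98/988 = 23.806 V.
I_s = V_s/R = 23.806/11.5 = 2.0701 A.
P_out = V_s I_s = 23.806 × 2.0701 = 49.279 W.
P_in = P_out/η = 49.279/0.874 = 56.383 W.
I_p = P_in/V_p = 56.383/240 = 0.235 A.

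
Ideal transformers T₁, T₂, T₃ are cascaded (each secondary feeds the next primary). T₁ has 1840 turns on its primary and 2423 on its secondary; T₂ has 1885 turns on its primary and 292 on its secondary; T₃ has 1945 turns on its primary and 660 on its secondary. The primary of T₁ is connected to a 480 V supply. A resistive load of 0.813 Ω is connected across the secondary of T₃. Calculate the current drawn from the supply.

I_supply ≈ 2.83 A

Secondary of T₁: V = 480.00 × 2423/1840 = 632.09 V.
Secondary of T₂: V = 632.09 × 292/1885 = 97.915 V.
Secondary of T₃: V = 97.915 × 660/1945 = 33.226 V.
I_load = 33.226/0.813 = 40.868 A, so P_out = 33.226 × 40.868 = 1357.9 W.
All ideal ⇒ P_in = P_out, so I_supply = 1357.9/480 = 2.83 A.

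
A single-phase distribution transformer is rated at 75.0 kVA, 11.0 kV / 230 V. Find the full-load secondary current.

I_s ≈ 326 A

I_s = S/V_s = 75000/230 = 326 A.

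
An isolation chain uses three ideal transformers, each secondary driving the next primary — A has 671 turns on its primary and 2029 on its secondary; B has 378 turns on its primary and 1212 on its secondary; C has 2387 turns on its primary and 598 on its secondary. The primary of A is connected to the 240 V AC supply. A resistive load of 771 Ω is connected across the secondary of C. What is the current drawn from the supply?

After A: V = 240.00 × 2029/671 = 725.72 V.
After B: V = 725.72 × 1212/378 = 2326.9 V.
After C: V = 2326.9 × 598/2387 = 582.95 V.
I_load = 582.95/771 = 0.75609 A, so P_out = 582.95 × 0.75609 = 440.76 W.
All ideal ⇒ P_in = P_out, so I_supply = 440.76/240 = 1.84 A.

I_supply ≈ 1.84 A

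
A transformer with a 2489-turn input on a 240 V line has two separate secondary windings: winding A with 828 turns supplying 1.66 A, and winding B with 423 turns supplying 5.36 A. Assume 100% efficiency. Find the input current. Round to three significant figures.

V_A = 240 × 828/2489 = 79.839 V; V_B = 240 × 423/2489 = 40.787 V.
P_out = V_A I_A + V_B I_B = 79.839×1.66 + 40.787×5.36 = 132.53 + 218.62 = 351.15 W.
Ideal ⇒ P_in = P_out, so I_in = P_out/V_in = 351.15/240 = 1.46 A.

I_in ≈ 1.46 A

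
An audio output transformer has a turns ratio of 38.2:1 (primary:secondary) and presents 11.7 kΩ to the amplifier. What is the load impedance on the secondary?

Z_s = Z_p/(N_p/N_s)² = 11700/38.2² = 8.02 Ω.

Z_s ≈ 8.02 Ω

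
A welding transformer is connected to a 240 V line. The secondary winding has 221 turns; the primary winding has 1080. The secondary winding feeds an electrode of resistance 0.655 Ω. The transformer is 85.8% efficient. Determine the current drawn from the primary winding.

V_s = 240 × 221/1080 = 49.111 V.
I_s = V_s/R = 49.111/0.655 = 74.979 A.
P_out = V_s I_s = 49.111 × 74.979 = 3682.3 W.
P_in = P_out/η = 3682.3/0.858 = 4291.7 W.
I_p = P_in/V_p = 4291.7/240 = 17.9 A.

I_p ≈ 17.9 A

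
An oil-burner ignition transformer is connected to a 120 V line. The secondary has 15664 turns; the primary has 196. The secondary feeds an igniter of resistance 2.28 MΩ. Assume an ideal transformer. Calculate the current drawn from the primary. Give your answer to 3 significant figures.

I_p ≈ 0.336 A

V_s = V_p × N_s/N_p = 120 × 15664/196 = 9590.2 V.
I_s = V_s/R = 9590.2/(2.28×10^6) = 0.0042062 A.
For an ideal transformer I_p N_p = I_s N_s, so I_p = 0.0042062 × 15664/196 = 0.336 A.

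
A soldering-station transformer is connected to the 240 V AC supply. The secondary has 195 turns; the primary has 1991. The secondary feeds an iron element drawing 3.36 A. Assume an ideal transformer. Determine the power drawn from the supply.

I_p = I_s × N_s/N_p = 3.36 × 195/1991 = 0.32908 A.
P = V_p I_p = 240 × 0.32908 = 79.0 W.

P ≈ 79.0 W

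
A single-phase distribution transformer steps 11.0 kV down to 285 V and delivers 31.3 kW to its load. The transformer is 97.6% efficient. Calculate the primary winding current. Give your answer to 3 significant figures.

I_p ≈ 2.92 A

P_in = P_out/η = 31300/0.976 = 32070 W.
I_p = P_in/V_p = 32070/11000 = 2.92 A.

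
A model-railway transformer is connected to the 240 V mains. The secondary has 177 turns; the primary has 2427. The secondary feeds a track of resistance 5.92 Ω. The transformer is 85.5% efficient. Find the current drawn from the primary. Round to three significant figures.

I_p ≈ 0.252 A

V_s = 240 × 177/2427 = 17.503 V.
I_s = V_s/R = 17.503/5.92 = 2.9566 A.
P_out = V_s I_s = 17.503 × 2.9566 = 51.750 W.
P_in = P_out/η = 51.750/0.855 = 60.526 W.
I_p = P_in/V_p = 60.526/240 = 0.252 A.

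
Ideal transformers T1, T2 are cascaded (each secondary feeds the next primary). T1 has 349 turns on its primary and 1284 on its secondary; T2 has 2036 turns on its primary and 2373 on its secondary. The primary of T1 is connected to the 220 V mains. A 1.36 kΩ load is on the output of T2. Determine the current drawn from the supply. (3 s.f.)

After T1: V = 220.00 × 1284/349 = 809.40 V.
After T2: V = 809.40 × 2373/2036 = 943.37 V.
I_load = 943.37/1360 = 0.69365 A, so P_out = 943.37 × 0.69365 = 654.37 W.
All ideal ⇒ P_in = P_out, so I_supply = 654.37/220 = 2.97 A.

I_supply ≈ 2.97 A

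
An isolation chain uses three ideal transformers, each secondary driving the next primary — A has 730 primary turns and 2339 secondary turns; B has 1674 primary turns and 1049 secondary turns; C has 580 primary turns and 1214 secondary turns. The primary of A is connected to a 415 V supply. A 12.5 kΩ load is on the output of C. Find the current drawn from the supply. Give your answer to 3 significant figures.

I_supply ≈ 0.586 A

Secondary of A: V = 415.00 × 2339/730 = 1329.7 V.
Secondary of B: V = 1329.7 × 1049/1674 = 833.25 V.
Secondary of C: V = 833.25 × 1214/580 = 1744.1 V.
I_load = 1744.1/12500 = 0.13953 A, so P_out = 1744.1 × 0.13953 = 243.34 W.
All ideal ⇒ P_in = P_out, so I_supply = 243.34/415 = 0.586 A.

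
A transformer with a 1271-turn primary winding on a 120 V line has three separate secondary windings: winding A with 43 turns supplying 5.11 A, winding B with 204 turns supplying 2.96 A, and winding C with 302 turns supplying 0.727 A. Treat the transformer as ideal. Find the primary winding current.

V_A = 120 × 43/1271 = 4.0598 V; V_B = 120 × 204/1271 = 19.260 V; V_C = 120 × 302/1271 = 28.513 V.
P_out = V_A I_A + V_B I_B + V_C I_C = 4.0598×5.11 + 19.260×2.96 + 28.513×0.727 = 20.746 + 57.011 + 20.729 = 98.485 W.
Ideal ⇒ P_in = P_out, so I_p = P_out/V_p = 98.485/120 = 0.821 A.

I_p ≈ 0.821 A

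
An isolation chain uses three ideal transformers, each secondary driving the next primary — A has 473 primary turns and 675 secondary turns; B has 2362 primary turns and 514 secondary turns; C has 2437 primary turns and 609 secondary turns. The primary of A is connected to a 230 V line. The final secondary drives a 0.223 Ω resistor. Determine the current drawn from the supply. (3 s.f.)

I_supply ≈ 6.21 A

Secondary of A: V = 230.00 × 675/473 = 328.22 V.
Secondary of B: V = 328.22 × 514/2362 = 71.426 V.
Secondary of C: V = 71.426 × 609/2437 = 17.849 V.
I_load = 17.849/0.223 = 80.041 A, so P_out = 17.849 × 80.041 = 1428.7 W.
All ideal ⇒ P_in = P_out, so I_supply = 1428.7/230 = 6.21 A.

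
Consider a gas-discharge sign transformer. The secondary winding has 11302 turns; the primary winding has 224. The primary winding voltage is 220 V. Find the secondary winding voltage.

V_s/V_p = N_s/N_p, so V_s = 220 × 11302/224 = 11100 V.

V_s ≈ 11100 V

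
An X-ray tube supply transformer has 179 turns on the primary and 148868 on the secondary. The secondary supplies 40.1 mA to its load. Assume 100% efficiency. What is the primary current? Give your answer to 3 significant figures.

For an ideal transformer I_p/I_s = N_s/N_p, so I_p = 0.0401 × 148868/179 = 33.3 A.

I_p ≈ 33.3 A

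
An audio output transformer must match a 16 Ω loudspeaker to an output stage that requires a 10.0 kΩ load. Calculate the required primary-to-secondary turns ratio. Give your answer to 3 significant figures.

Z_p/Z_s = (N_p/N_s)², so N_p/N_s = √(10000/16) = √625 = 25.0.

N_p/N_s ≈ 25.0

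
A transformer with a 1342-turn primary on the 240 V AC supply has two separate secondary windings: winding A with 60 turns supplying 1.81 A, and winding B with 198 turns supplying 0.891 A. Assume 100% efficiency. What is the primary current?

I_p ≈ 0.212 A

V_A = 240 × 60/1342 = 10.730 V; V_B = 240 × 198/1342 = 35.410 V.
P_out = V_A I_A + V_B I_B = 10.730×1.81 + 35.410×0.891 = 19.422 + 31.550 = 50.972 W.
Ideal ⇒ P_in = P_out, so I_p = P_out/V_p = 50.972/240 = 0.212 A.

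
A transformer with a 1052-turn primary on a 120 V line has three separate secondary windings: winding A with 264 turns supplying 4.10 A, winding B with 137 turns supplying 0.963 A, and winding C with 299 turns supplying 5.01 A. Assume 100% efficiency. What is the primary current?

V_A = 120 × 264/1052 = 30.114 V; V_B = 120 × 137/1052 = 15.627 V; V_C = 120 × 299/1052 = 34.106 V.
P_out = V_A I_A + V_B I_B + V_C I_C = 30.114×4.10 + 15.627×0.963 + 34.106×5.01 = 123.47 + 15.049 + 170.87 = 309.39 W.
Ideal ⇒ P_in = P_out, so I_p = P_out/V_p = 309.39/120 = 2.58 A.

I_p ≈ 2.58 A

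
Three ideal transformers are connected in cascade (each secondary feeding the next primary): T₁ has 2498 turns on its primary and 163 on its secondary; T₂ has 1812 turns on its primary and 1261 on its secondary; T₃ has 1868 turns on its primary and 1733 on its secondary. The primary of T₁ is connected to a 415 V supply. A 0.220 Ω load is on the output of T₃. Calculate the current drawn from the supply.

I_supply ≈ 3.35 A

Secondary of T₁: V = 415.00 × 163/2498 = 27.080 V.
Secondary of T₂: V = 27.080 × 1261/1812 = 18.845 V.
Secondary of T₃: V = 18.845 × 1733/1868 = 17.483 V.
I_load = 17.483/0.220 = 79.469 A, so P_out = 17.483 × 79.469 = 1389.4 W.
All ideal ⇒ P_in = P_out, so I_supply = 1389.4/415 = 3.35 A.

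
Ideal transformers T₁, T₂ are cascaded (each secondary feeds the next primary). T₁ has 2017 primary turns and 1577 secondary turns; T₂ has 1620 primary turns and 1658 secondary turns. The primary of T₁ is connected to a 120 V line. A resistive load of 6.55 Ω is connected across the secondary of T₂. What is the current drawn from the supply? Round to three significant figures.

I_supply ≈ 11.7 A

After T₁: V = 120.00 × 1577/2017 = 93.823 V.
After T₂: V = 93.823 × 1658/1620 = 96.023 V.
I_load = 96.023/6.55 = 14.660 A, so P_out = 96.023 × 14.660 = 1407.7 W.
All ideal ⇒ P_in = P_out, so I_supply = 1407.7/120 = 11.7 A.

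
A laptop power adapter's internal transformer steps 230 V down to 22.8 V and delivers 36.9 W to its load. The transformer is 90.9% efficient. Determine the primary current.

P_in = P_out/η = 36.9/0.909 = 40.594 W.
I_p = P_in/V_p = 40.594/230 = 0.176 A.

I_p ≈ 0.176 A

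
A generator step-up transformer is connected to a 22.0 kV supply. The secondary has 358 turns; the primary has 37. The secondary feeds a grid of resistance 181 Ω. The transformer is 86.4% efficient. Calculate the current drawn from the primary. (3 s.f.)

I_p ≈ 13200 A

V_s = 22000 × 358/37 = 212860 V.
I_s = V_s/R = 212860/181 = 1176.0 A.
P_out = V_s I_s = 212860 × 1176.0 = 2.5034×10^8 W.
P_in = P_out/η = 2.5034×10^8/0.864 = 2.8974×10^8 W.
I_p = P_in/V_p = 2.8974×10^8/22000 = 13200 A.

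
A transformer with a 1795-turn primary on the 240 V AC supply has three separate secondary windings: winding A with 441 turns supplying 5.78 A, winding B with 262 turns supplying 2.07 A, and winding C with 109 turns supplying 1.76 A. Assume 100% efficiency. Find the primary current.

I_p ≈ 1.83 A

V_A = 240 × 441/1795 = 58.964 V; V_B = 240 × 262/1795 = 35.031 V; V_C = 240 × 109/1795 = 14.574 V.
P_out = V_A I_A + V_B I_B + V_C I_C = 58.964×5.78 + 35.031×2.07 + 14.574×1.76 = 340.81 + 72.513 + 25.650 = 438.97 W.
Ideal ⇒ P_in = P_out, so I_p = P_out/V_p = 438.97/240 = 1.83 A.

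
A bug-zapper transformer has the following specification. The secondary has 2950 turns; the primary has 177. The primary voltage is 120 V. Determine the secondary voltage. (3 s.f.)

V_s/V_p = N_s/N_p, so V_s = 120 × 2950/177 = 2000 V.

V_s ≈ 2000 V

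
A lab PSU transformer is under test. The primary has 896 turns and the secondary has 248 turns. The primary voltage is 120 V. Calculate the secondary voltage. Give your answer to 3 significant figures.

V_s/V_p = N_s/N_p, so V_s = 120 × 248/896 = 33.2 V.

V_s ≈ 33.2 V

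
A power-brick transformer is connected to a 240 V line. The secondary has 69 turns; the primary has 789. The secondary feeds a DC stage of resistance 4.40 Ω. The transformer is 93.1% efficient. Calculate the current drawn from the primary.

V_s = 240 × 69/789 = 20.989 V.
I_s = V_s/R = 20.989/4.40 = 4.7701 A.
P_out = V_s I_s = 20.989 × 4.7701 = 100.12 W.
P_in = P_out/η = 100.12/0.931 = 107.54 W.
I_p = P_in/V_p = 107.54/240 = 0.448 A.

I_p ≈ 0.448 A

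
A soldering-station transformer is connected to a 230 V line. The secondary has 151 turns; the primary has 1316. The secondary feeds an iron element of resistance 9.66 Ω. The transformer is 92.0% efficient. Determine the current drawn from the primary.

I_p ≈ 0.341 A

V_s = 230 × 151/1316 = 26.391 V.
I_s = V_s/R = 26.391/9.66 = 2.7319 A.
P_out = V_s I_s = 26.391 × 2.7319 = 72.098 W.
P_in = P_out/η = 72.098/0.920 = 78.367 W.
I_p = P_in/V_p = 78.367/230 = 0.341 A.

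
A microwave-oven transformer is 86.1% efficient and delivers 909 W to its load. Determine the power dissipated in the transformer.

P_in = P_out/η = 909/0.861 = 1055.75 W.
P_loss = P_in − P_out = 1055.75 − 909 = 147 W.

P_loss ≈ 147 W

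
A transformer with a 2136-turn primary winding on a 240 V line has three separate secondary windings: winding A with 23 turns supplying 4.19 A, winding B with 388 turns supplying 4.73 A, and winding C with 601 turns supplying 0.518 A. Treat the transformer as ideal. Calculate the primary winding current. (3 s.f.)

V_A = 240 × 23/2136 = 2.5843 V; V_B = 240 × 388/2136 = 43.596 V; V_C = 240 × 601/2136 = 67.528 V.
P_out = V_A I_A + V_B I_B + V_C I_C = 2.5843×4.19 + 43.596×4.73 + 67.528×0.518 = 10.828 + 206.21 + 34.980 = 252.01 W.
Ideal ⇒ P_in = P_out, so I_p = P_out/V_p = 252.01/240 = 1.05 A.

I_p ≈ 1.05 A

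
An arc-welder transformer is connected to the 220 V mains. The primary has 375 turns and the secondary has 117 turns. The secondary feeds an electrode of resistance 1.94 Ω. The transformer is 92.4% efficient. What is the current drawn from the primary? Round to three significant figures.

I_p ≈ 11.9 A

V_s = 220 × 117/375 = 68.640 V.
I_s = V_s/R = 68.640/1.94 = 35.381 A.
P_out = V_s I_s = 68.640 × 35.381 = 2428.6 W.
P_in = P_out/η = 2428.6/0.924 = 2628.3 W.
I_p = P_in/V_p = 2628.3/220 = 11.9 A.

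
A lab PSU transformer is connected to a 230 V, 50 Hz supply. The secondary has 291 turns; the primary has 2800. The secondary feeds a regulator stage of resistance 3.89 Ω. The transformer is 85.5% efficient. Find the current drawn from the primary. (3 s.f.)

I_p ≈ 0.747 A

V_s = 230 × 291/2800 = 23.904 V.
I_s = V_s/R = 23.904/3.89 = 6.1449 A.
P_out = V_s I_s = 23.904 × 6.1449 = 146.88 W.
P_in = P_out/η = 146.88/0.855 = 171.79 W.
I_p = P_in/V_p = 171.79/230 = 0.747 A.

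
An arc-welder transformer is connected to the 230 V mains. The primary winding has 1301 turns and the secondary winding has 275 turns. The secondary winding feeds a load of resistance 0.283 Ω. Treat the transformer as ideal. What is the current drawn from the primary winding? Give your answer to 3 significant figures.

V_s = V_p × N_s/N_p = 230 × 275/1301 = 48.616 V.
I_s = V_s/R = 48.616/0.283 = 171.79 A.
For an ideal transformer I_p N_p = I_s N_s, so I_p = 171.79 × 275/1301 = 36.3 A.

I_p ≈ 36.3 A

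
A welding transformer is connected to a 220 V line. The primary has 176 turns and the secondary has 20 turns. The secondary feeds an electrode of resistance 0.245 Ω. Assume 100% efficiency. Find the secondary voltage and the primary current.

V_s ≈ 25.0 V, I_p ≈ 11.6 A

V_s = V_p × N_s/N_p = 220 × 20/176 = 25.000 V.
I_s = V_s/R = 25.000/0.245 = 102.04 A.
I_p = I_s × N_s/N_p = 102.04 × 20/176 = 11.6 A.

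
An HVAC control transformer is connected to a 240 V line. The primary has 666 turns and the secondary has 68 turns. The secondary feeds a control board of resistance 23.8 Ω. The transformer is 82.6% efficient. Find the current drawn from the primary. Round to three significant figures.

V_s = 240 × 68/666 = 24.505 V.
I_s = V_s/R = 24.505/23.8 = 1.0296 A.
P_out = V_s I_s = 24.505 × 1.0296 = 25.230 W.
P_in = P_out/η = 25.230/0.826 = 30.545 W.
I_p = P_in/V_p = 30.545/240 = 0.127 A.

I_p ≈ 0.127 A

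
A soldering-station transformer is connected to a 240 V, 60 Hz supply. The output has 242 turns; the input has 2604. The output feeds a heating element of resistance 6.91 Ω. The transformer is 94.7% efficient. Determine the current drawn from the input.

I_in ≈ 0.317 A

V_out = 240 × 242/2604 = 22.304 V.
I_out = V_out/R = 22.304/6.91 = 3.2278 A.
P_out = V_out I_out = 22.304 × 3.2278 = 71.993 W.
P_in = P_out/η = 71.993/0.947 = 76.023 W.
I_in = P_in/V_in = 76.023/240 = 0.317 A.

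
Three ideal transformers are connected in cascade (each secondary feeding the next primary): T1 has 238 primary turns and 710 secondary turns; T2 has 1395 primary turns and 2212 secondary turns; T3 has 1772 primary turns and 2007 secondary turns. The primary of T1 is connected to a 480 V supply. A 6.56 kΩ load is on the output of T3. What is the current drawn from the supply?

I_supply ≈ 2.10 A

Secondary of T1: V = 480.00 × 710/238 = 1431.9 V.
Secondary of T2: V = 1431.9 × 2212/1395 = 2270.6 V.
Secondary of T3: V = 2270.6 × 2007/1772 = 2571.7 V.
I_load = 2571.7/6560 = 0.39202 A, so P_out = 2571.7 × 0.39202 = 1008.2 W.
All ideal ⇒ P_in = P_out, so I_supply = 1008.2/480 = 2.10 A.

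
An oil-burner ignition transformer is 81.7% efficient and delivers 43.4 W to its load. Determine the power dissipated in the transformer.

P_loss ≈ 9.72 W

P_in = P_out/η = 43.4/0.817 = 53.1212 W.
P_loss = P_in − P_out = 53.1212 − 43.4 = 9.72 W.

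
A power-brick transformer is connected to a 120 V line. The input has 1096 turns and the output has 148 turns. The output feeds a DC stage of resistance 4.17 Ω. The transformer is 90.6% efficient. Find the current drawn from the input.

I_in ≈ 0.579 A

V_out = 120 × 148/1096 = 16.204 V.
I_out = V_out/R = 16.204/4.17 = 3.8859 A.
P_out = V_out I_out = 16.204 × 3.8859 = 62.969 W.
P_in = P_out/η = 62.969/0.906 = 69.503 W.
I_in = P_in/V_in = 69.503/120 = 0.579 A.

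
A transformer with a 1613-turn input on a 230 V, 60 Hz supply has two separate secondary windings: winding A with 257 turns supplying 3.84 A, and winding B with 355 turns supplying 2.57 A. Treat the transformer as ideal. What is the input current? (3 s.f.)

V_A = 230 × 257/1613 = 36.646 V; V_B = 230 × 355/1613 = 50.620 V.
P_out = V_A I_A + V_B I_B = 36.646×3.84 + 50.620×2.57 = 140.72 + 130.09 = 270.81 W.
Ideal ⇒ P_in = P_out, so I_in = P_out/V_in = 270.81/230 = 1.18 A.

I_in ≈ 1.18 A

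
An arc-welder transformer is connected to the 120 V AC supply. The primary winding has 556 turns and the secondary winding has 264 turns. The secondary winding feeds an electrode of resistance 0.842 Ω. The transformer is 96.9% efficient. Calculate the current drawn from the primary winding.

V_s = 120 × 264/556 = 56.978 V.
I_s = V_s/R = 56.978/0.842 = 67.670 A.
P_out = V_s I_s = 56.978 × 67.670 = 3855.7 W.
P_in = P_out/η = 3855.7/0.969 = 3979.1 W.
I_p = P_in/V_p = 3979.1/120 = 33.2 A.

I_p ≈ 33.2 A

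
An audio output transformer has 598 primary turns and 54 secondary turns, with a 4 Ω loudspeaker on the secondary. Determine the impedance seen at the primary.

Z_p = (N_p/N_s)² × Z_s = (598/54)² × 4 = 491 Ω.

Z_p ≈ 491 Ω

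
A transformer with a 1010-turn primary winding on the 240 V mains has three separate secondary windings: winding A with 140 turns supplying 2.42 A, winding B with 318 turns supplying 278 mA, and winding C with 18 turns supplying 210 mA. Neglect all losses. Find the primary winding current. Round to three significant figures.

I_p ≈ 0.427 A

V_A = 240 × 140/1010 = 33.267 V; V_B = 240 × 318/1010 = 75.564 V; V_C = 240 × 18/1010 = 4.2772 V.
P_out = V_A I_A + V_B I_B + V_C I_C = 33.267×2.42 + 75.564×0.278 + 4.2772×0.210 = 80.507 + 21.007 + 0.89822 = 102.41 W.
Ideal ⇒ P_in = P_out, so I_p = P_out/V_p = 102.41/240 = 0.427 A.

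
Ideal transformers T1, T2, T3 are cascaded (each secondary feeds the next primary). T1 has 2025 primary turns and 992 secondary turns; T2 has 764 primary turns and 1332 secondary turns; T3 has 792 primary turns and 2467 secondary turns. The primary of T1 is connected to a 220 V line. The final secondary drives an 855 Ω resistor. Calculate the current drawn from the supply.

I_supply ≈ 1.82 A

After T1: V = 220.00 × 992/2025 = 107.77 V.
After T2: V = 107.77 × 1332/764 = 187.90 V.
After T3: V = 187.90 × 2467/792 = 585.28 V.
I_load = 585.28/855 = 0.68454 A, so P_out = 585.28 × 0.68454 = 400.65 W.
All ideal ⇒ P_in = P_out, so I_supply = 400.65/220 = 1.82 A.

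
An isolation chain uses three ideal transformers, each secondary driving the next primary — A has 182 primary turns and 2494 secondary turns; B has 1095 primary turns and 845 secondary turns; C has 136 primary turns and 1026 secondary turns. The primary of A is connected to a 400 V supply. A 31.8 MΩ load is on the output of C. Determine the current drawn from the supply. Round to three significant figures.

After A: V = 400.00 × 2494/182 = 5481.3 V.
After B: V = 5481.3 × 845/1095 = 4229.9 V.
After C: V = 4229.9 × 1026/136 = 31911 V.
I_load = 31911/(3.18×10^7) = 0.0010035 A, so P_out = 31911 × 0.0010035 = 32.022 W.
All ideal ⇒ P_in = P_out, so I_supply = 32.022/400 = 0.0801 A.

I_supply ≈ 0.0801 A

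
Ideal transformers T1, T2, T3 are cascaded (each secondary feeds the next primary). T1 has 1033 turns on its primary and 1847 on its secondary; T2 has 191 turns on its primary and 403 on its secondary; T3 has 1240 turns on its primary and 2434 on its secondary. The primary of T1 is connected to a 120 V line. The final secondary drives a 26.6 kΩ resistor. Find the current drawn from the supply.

After T1: V = 120.00 × 1847/1033 = 214.56 V.
After T2: V = 214.56 × 403/191 = 452.71 V.
After T3: V = 452.71 × 2434/1240 = 888.62 V.
I_load = 888.62/26600 = 0.033407 A, so P_out = 888.62 × 0.033407 = 29.686 W.
All ideal ⇒ P_in = P_out, so I_supply = 29.686/120 = 0.247 A.

I_supply ≈ 0.247 A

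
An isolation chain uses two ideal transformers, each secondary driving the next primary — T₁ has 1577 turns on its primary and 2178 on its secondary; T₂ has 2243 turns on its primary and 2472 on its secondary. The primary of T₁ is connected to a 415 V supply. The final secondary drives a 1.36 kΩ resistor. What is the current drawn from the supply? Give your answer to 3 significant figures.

I_supply ≈ 0.707 A

After T₁: V = 415.00 × 2178/1577 = 573.16 V.
After T₂: V = 573.16 × 2472/2243 = 631.67 V.
I_load = 631.67/1360 = 0.46447 A, so P_out = 631.67 × 0.46447 = 293.39 W.
All ideal ⇒ P_in = P_out, so I_supply = 293.39/415 = 0.707 A.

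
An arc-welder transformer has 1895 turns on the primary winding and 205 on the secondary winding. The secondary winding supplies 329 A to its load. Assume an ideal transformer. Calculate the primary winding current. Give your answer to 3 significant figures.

For an ideal transformer I_p/I_s = N_s/N_p, so I_p = 329 × 205/1895 = 35.6 A.

I_p ≈ 35.6 A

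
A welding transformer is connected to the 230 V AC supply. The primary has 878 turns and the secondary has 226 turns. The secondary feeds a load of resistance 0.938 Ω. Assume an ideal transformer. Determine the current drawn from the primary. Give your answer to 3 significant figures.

V_s = V_p × N_s/N_p = 230 × 226/878 = 59.203 V.
I_s = V_s/R = 59.203/0.938 = 63.116 A.
For an ideal transformer I_p N_p = I_s N_s, so I_p = 63.116 × 226/878 = 16.2 A.

I_p ≈ 16.2 A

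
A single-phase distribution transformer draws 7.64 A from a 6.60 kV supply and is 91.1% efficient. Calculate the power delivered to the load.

P_in = V_p I_p = 6600 × 7.64 = 50424 W.
P_out = η P_in = 0.911 × 50424 = 45900 W.

P_out ≈ 45900 W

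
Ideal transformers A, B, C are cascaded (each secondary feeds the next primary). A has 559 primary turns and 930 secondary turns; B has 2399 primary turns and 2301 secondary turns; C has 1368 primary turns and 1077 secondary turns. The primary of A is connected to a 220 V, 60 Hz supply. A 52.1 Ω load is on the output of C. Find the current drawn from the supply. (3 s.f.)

Secondary of A: V = 220.00 × 930/559 = 366.01 V.
Secondary of B: V = 366.01 × 2301/2399 = 351.06 V.
Secondary of C: V = 351.06 × 1077/1368 = 276.38 V.
I_load = 276.38/52.1 = 5.3048 A, so P_out = 276.38 × 5.3048 = 1466.2 W.
All ideal ⇒ P_in = P_out, so I_supply = 1466.2/220 = 6.66 A.

I_supply ≈ 6.66 A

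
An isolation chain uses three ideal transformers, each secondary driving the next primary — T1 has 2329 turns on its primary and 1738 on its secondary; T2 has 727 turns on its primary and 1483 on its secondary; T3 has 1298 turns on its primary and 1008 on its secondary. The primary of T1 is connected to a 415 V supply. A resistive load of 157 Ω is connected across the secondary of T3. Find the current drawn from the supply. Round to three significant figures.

I_supply ≈ 3.69 A

Secondary of T1: V = 415.00 × 1738/2329 = 309.69 V.
Secondary of T2: V = 309.69 × 1483/727 = 631.74 V.
Secondary of T3: V = 631.74 × 1008/1298 = 490.59 V.
I_load = 490.59/157 = 3.1248 A, so P_out = 490.59 × 3.1248 = 1533.0 W.
All ideal ⇒ P_in = P_out, so I_supply = 1533.0/415 = 3.69 A.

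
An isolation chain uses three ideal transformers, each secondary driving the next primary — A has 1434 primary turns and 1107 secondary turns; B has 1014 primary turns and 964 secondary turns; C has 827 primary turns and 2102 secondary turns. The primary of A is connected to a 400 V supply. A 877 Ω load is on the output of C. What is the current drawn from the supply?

I_supply ≈ 1.59 A

After A: V = 400.00 × 1107/1434 = 308.79 V.
After B: V = 308.79 × 964/1014 = 293.56 V.
After C: V = 293.56 × 2102/827 = 746.15 V.
I_load = 746.15/877 = 0.85080 A, so P_out = 746.15 × 0.85080 = 634.82 W.
All ideal ⇒ P_in = P_out, so I_supply = 634.82/400 = 1.59 A.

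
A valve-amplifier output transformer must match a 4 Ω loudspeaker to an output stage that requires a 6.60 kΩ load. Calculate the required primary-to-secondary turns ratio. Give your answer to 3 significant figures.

Z_p/Z_s = (N_p/N_s)², so N_p/N_s = √(6600/4) = √1650 = 40.6.

N_p/N_s ≈ 40.6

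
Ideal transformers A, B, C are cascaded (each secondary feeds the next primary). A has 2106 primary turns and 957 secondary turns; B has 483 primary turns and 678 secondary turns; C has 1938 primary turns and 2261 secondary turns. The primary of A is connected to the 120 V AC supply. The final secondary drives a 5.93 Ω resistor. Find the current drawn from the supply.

Secondary of A: V = 120.00 × 957/2106 = 54.530 V.
Secondary of B: V = 54.530 × 678/483 = 76.545 V.
Secondary of C: V = 76.545 × 2261/1938 = 89.303 V.
I_load = 89.303/5.93 = 15.059 A, so P_out = 89.303 × 15.059 = 1344.8 W.
All ideal ⇒ P_in = P_out, so I_supply = 1344.8/120 = 11.2 A.

I_supply ≈ 11.2 A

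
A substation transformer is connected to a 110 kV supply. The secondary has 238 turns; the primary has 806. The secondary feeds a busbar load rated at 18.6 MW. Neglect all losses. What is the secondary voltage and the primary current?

V_s = V_p × N_s/N_p = 110000 × 238/806 = 32481 V.
I_s = P/V_s = 1.86×10^7/32481 = 572.64 A.
I_p = I_s × N_s/N_p = 572.64 × 238/806 = 169 A.

V_s ≈ 32500 V, I_p ≈ 169 A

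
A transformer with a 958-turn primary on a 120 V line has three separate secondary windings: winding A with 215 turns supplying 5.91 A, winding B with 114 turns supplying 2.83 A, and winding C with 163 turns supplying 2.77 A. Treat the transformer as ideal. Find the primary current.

V_A = 120 × 215/958 = 26.931 V; V_B = 120 × 114/958 = 14.280 V; V_C = 120 × 163/958 = 20.418 V.
P_out = V_A I_A + V_B I_B + V_C I_C = 26.931×5.91 + 14.280×2.83 + 20.418×2.77 = 159.16 + 40.412 + 56.557 = 256.13 W.
Ideal ⇒ P_in = P_out, so I_p = P_out/V_p = 256.13/120 = 2.13 A.

I_p ≈ 2.13 A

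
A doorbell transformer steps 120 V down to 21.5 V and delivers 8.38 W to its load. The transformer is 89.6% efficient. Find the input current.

I_in ≈ 0.0779 A

P_in = P_out/η = 8.38/0.896 = 9.3527 W.
I_in = P_in/V_in = 9.3527/120 = 0.0779 A.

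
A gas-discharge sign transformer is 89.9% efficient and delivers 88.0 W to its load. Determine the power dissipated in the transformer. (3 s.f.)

P_loss ≈ 9.89 W

P_in = P_out/η = 88.0/0.899 = 97.8865 W.
P_loss = P_in − P_out = 97.8865 − 88.0 = 9.89 W.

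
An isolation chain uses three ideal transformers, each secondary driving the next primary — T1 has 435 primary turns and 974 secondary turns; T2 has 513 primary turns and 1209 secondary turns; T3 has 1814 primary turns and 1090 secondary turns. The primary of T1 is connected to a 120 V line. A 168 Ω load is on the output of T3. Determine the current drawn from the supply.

I_supply ≈ 7.18 A

Secondary of T1: V = 120.00 × 974/435 = 268.69 V.
Secondary of T2: V = 268.69 × 1209/513 = 633.23 V.
Secondary of T3: V = 633.23 × 1090/1814 = 380.50 V.
I_load = 380.50/168 = 2.2649 A, so P_out = 380.50 × 2.2649 = 861.77 W.
All ideal ⇒ P_in = P_out, so I_supply = 861.77/120 = 7.18 A.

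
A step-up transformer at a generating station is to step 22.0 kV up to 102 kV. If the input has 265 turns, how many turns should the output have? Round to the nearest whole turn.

N_out = 1229 turns

N_out/N_in = V_out/V_in, so N_out = 265 × 102000/22000 = 1228.6 ≈ 1229 turns.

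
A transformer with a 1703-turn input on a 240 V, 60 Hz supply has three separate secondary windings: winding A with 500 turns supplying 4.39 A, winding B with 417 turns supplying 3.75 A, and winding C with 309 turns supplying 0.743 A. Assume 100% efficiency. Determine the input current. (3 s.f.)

I_in ≈ 2.34 A

V_A = 240 × 500/1703 = 70.464 V; V_B = 240 × 417/1703 = 58.767 V; V_C = 240 × 309/1703 = 43.547 V.
P_out = V_A I_A + V_B I_B + V_C I_C = 70.464×4.39 + 58.767×3.75 + 43.547×0.743 = 309.34 + 220.38 + 32.355 = 562.07 W.
Ideal ⇒ P_in = P_out, so I_in = P_out/V_in = 562.07/240 = 2.34 A.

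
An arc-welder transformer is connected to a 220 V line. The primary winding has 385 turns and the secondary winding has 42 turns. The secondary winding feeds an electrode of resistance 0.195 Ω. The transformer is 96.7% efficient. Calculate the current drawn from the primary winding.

I_p ≈ 13.9 A

V_s = 220 × 42/385 = 24.000 V.
I_s = V_s/R = 24.000/0.195 = 123.08 A.
P_out = V_s I_s = 24.000 × 123.08 = 2953.8 W.
P_in = P_out/η = 2953.8/0.967 = 3054.6 W.
I_p = P_in/V_p = 3054.6/220 = 13.9 A.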